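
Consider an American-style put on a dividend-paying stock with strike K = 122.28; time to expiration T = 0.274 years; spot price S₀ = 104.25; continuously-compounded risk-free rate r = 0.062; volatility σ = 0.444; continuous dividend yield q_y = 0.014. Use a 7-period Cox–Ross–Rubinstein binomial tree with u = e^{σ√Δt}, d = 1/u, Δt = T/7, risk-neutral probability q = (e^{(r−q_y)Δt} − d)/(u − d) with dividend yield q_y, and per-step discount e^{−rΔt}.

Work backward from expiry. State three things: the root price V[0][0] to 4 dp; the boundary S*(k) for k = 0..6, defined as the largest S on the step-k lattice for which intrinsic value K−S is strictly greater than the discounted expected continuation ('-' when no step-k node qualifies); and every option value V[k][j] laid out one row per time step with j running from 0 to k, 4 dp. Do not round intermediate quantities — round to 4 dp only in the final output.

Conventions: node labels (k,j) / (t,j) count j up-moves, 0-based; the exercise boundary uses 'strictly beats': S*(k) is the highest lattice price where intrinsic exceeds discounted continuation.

Δt=0.03914  u=1.09182  d=0.91590  q=0.48874  discount=0.99758
step 7 (expiry): payoffs max(K−S,0) = 65.9128 55.0866 42.1811 26.7970 8.4581 0.0000 0.0000 0.0000
step 6: (k=6,j=0): S=61.5427, K−S=60.7373, hold=60.4746 ⇒ V=60.7373 exercise | (k=6,j=1): S=73.3629, K−S=48.9171, hold=48.6609 ⇒ V=48.9171 exercise | (k=6,j=2): S=87.4533, K−S=34.8267, hold=34.5782 ⇒ V=34.8267 exercise | (k=6,j=3): S=104.2500, K−S=18.0300, hold=17.7907 ⇒ V=18.0300 exercise | (k=6,j=4): S=124.2727, K−S=0.0000, hold=4.3138 ⇒ V=4.3138 continue | (k=6,j=5): S=148.1412, K−S=0.0000, hold=0.0000 ⇒ V=0.0000 continue | (k=6,j=6): S=176.5938, K−S=0.0000, hold=0.0000 ⇒ V=0.0000 continue  boundary S*=104.2500
step 5: (k=5,j=0): S=67.1934, K−S=55.0866, hold=54.8270 ⇒ V=55.0866 exercise | (k=5,j=1): S=80.0989, K−S=42.1811, hold=41.9286 ⇒ V=42.1811 exercise | (k=5,j=2): S=95.4830, K−S=26.7970, hold=26.5529 ⇒ V=26.7970 exercise | (k=5,j=3): S=113.8219, K−S=8.4581, hold=11.2988 ⇒ V=11.2988 continue | (k=5,j=4): S=135.6831, K−S=0.0000, hold=2.2001 ⇒ V=2.2001 continue | (k=5,j=5): S=161.7430, K−S=0.0000, hold=0.0000 ⇒ V=0.0000 continue  boundary S*=95.4830
step 4: (k=4,j=0): S=73.3629, K−S=48.9171, hold=48.6609 ⇒ V=48.9171 exercise | (k=4,j=1): S=87.4533, K−S=34.8267, hold=34.5782 ⇒ V=34.8267 exercise | (k=4,j=2): S=104.2500, K−S=18.0300, hold=19.1758 ⇒ V=19.1758 continue | (k=4,j=3): S=124.2727, K−S=0.0000, hold=6.8353 ⇒ V=6.8353 continue | (k=4,j=4): S=148.1412, K−S=0.0000, hold=1.1221 ⇒ V=1.1221 continue  boundary S*=87.4533
step 3: (k=3,j=0): S=80.0989, K−S=42.1811, hold=41.9286 ⇒ V=42.1811 exercise | (k=3,j=1): S=95.4830, K−S=26.7970, hold=27.1115 ⇒ V=27.1115 continue | (k=3,j=2): S=113.8219, K−S=8.4581, hold=13.1126 ⇒ V=13.1126 continue | (k=3,j=3): S=135.6831, K−S=0.0000, hold=4.0332 ⇒ V=4.0332 continue  boundary S*=80.0989
step 2: (k=2,j=0): S=87.4533, K−S=34.8267, hold=34.7316 ⇒ V=34.8267 exercise | (k=2,j=1): S=104.2500, K−S=18.0300, hold=20.2205 ⇒ V=20.2205 continue | (k=2,j=2): S=124.2727, K−S=0.0000, hold=8.6540 ⇒ V=8.6540 continue  boundary S*=87.4533
step 1: (k=1,j=0): S=95.4830, K−S=26.7970, hold=27.6209 ⇒ V=27.6209 continue | (k=1,j=1): S=113.8219, K−S=8.4581, hold=14.5321 ⇒ V=14.5321 continue  boundary S*=-
step 0: (k=0,j=0): S=104.2500, K−S=18.0300, hold=21.1724 ⇒ V=21.1724 continue  boundary S*=-

price = 21.1724
boundary = - - 87.4533 80.0989 87.4533 95.4830 104.2500
tree:
21.1724
27.6209 14.5321
34.8267 20.2205 8.6540
42.1811 27.1115 13.1126 4.0332
48.9171 34.8267 19.1758 6.8353 1.1221
55.0866 42.1811 26.7970 11.2988 2.2001 0.0000
60.7373 48.9171 34.8267 18.0300 4.3138 0.0000 0.0000
65.9128 55.0866 42.1811 26.7970 8.4581 0.0000 0.0000 0.0000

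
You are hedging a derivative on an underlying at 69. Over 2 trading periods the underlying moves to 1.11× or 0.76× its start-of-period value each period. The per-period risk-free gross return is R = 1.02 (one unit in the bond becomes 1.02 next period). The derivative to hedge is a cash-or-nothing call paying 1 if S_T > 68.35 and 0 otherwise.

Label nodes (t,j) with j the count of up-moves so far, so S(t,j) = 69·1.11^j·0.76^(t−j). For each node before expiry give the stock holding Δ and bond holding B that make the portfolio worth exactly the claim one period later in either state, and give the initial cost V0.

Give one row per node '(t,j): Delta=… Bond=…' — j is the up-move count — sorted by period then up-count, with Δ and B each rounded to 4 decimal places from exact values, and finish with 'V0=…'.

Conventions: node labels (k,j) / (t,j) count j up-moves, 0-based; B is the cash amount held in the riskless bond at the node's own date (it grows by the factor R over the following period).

Under the risk-neutral measure, an up-move has probability p* = (R−d)/(u−d) = 0.7429 and values discount at R = 1.02.
Terminal payoffs: V(2,0)=0.0000, V(2,1)=0.0000, V(2,2)=1.0000
  t=1,j=0: stock 52.4400 → up 58.2084 (V=0.0000), down 39.8544 (V=0.0000). Price 0.0000; hedge Δ=0.0000, bond B=0.0000.
  t=1,j=1: stock 76.5900 → up 85.0149 (V=1.0000), down 58.2084 (V=0.0000). Price 0.7283; hedge Δ=0.0373, bond B=-2.1289.
  t=0,j=0: stock 69.0000 → up 76.5900 (V=0.7283), down 52.4400 (V=0.0000). Price 0.5304; hedge Δ=0.0302, bond B=-1.5504.
As a check, the time-0 holding Δ(0,0)·S0 + B(0,0) comes to 0.5304 — exactly V0.

(0,0): Delta=0.0302 Bond=-1.5504
(1,0): Delta=0.0000 Bond=0.0000
(1,1): Delta=0.0373 Bond=-2.1289
V0=0.5304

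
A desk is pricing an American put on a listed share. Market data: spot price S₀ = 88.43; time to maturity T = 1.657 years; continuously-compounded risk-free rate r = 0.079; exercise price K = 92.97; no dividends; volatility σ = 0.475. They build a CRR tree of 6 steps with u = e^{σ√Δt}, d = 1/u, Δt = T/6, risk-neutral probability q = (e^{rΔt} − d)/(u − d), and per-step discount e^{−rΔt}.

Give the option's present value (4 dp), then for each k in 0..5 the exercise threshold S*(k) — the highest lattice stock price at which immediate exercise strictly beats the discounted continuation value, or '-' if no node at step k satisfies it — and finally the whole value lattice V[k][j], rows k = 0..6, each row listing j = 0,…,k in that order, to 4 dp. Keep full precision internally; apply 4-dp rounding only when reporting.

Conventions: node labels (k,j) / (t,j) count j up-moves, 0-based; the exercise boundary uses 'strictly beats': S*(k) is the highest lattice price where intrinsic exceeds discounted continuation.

Δt=0.27617, u=1.28354, d=0.77910, q=0.48164, disc=e^(-rΔt)=0.97842
k=6 terminal: V=max(K-S,0) → 73.1936 60.3889 39.2937 4.5400 0.0000 0.0000 0.0000
k=5: j=0 S=25.3838 intr=67.5862 cont=65.5798 V=67.5862[EX]; j=1 S=41.8190 intr=51.1510 cont=49.1446 V=51.1510[EX]; j=2 S=68.8955 intr=24.0745 cont=22.0681 V=24.0745[EX]; j=3 S=113.5032 intr=0.0000 cont=2.3026 V=2.3026[hold]; j=4 S=186.9930 intr=0.0000 cont=0.0000 V=0.0000[hold]; j=5 S=308.0650 intr=0.0000 cont=0.0000 V=0.0000[hold]  S*(5)=68.8955
k=4: j=0 S=32.5811 intr=60.3889 cont=58.3825 V=60.3889[EX]; j=1 S=53.6763 intr=39.2937 cont=37.2873 V=39.2937[EX]; j=2 S=88.4300 intr=4.5400 cont=13.2949 V=13.2949[hold]; j=3 S=145.6856 intr=0.0000 cont=1.1678 V=1.1678[hold]; j=4 S=240.0125 intr=0.0000 cont=0.0000 V=0.0000[hold]  S*(4)=53.6763
k=3: j=0 S=41.8190 intr=51.1510 cont=49.1446 V=51.1510[EX]; j=1 S=68.8955 intr=24.0745 cont=26.1938 V=26.1938[hold]; j=2 S=113.5032 intr=0.0000 cont=7.2931 V=7.2931[hold]; j=3 S=186.9930 intr=0.0000 cont=0.5923 V=0.5923[hold]  S*(3)=41.8190
k=2: j=0 S=53.6763 intr=39.2937 cont=38.2861 V=39.2937[EX]; j=1 S=88.4300 intr=4.5400 cont=16.7216 V=16.7216[hold]; j=2 S=145.6856 intr=0.0000 cont=3.9780 V=3.9780[hold]  S*(2)=53.6763
k=1: j=0 S=68.8955 intr=24.0745 cont=27.8087 V=27.8087[hold]; j=1 S=113.5032 intr=0.0000 cont=10.3553 V=10.3553[hold]  S*(1)=-
k=0: j=0 S=88.4300 intr=4.5400 cont=18.9837 V=18.9837[hold]  S*(0)=-

price = 18.9837
boundary = - - 53.6763 41.8190 53.6763 68.8955
tree:
18.9837
27.8087 10.3553
39.2937 16.7216 3.9780
51.1510 26.1938 7.2931 0.5923
60.3889 39.2937 13.2949 1.1678 0.0000
67.5862 51.1510 24.0745 2.3026 0.0000 0.0000
73.1936 60.3889 39.2937 4.5400 0.0000 0.0000 0.0000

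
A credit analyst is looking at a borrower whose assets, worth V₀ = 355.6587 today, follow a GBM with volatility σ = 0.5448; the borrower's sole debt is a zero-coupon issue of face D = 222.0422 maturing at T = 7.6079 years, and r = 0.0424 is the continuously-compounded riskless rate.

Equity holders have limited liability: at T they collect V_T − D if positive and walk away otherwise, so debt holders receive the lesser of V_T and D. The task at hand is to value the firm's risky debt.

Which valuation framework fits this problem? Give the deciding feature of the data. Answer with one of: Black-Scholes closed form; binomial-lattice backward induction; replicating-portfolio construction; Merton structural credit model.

framework: Merton structural credit model

Key observation: the data describe a firm's assets (V₀ = 355.6587, GBM) and a single zero-coupon debt of face 222.0422, so credit quantities follow from equity-as-call in the structural model.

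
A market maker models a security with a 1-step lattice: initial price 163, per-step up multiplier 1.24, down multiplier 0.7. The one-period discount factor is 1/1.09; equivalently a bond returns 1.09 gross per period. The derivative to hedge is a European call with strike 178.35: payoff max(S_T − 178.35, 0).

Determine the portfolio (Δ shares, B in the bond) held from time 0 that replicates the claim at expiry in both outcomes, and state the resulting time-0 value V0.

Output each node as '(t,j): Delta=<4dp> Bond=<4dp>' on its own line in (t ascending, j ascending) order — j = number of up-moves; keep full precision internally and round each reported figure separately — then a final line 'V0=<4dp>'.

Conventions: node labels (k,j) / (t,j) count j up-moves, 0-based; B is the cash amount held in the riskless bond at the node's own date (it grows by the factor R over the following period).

(0,0): Delta=0.2701 Bond=-28.2688
V0=15.7497

Since d<R<u, set p* = (R−d)/(u−d) = 0.7222; price each node as the discounted p*-expectation of its children.
Expiry values: V(1,0)=0.0000, V(1,1)=23.7700
  t=0,j=0: stock 163.0000 → up 202.1200 (V=23.7700), down 114.1000 (V=0.0000). Price 15.7497; hedge Δ=0.2701, bond B=-28.2688.
Check: Δ(0,0)·S0 + B(0,0) = 15.7497 = V0.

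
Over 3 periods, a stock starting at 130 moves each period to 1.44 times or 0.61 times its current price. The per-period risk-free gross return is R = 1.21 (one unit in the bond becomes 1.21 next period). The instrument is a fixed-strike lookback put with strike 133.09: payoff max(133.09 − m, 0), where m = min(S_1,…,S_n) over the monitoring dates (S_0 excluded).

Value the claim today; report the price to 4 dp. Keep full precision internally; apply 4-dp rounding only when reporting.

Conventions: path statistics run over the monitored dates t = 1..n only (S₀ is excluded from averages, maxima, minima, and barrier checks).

price = 13.8155

With p* = (R−d)/(u−d) = 0.7229, sum probability × payoff across the paths and divide by R^3.
Enumerate all 2^3 = 8 price paths (U = up ×1.44, D = down ×0.61); each path with k up-moves has probability p*^k·(1−p*)^(3−k).
DDD: m=29.5075, payoff=103.5825, prob=0.021279
UDD: m=69.6571, payoff=63.4329, prob=0.055510
DUD: m=69.6571, payoff=63.4329, prob=0.055510
UUD: m=164.4365, payoff=0.0000, prob=0.144809
DDU: m=48.3730, payoff=84.7170, prob=0.055510
UDU: m=114.1920, payoff=18.8980, prob=0.144809
DUU: m=79.3000, payoff=53.7900, prob=0.144809
UUU: m=187.2000, payoff=0.0000, prob=0.377763
Price = Σ prob·payoff / R^3 = 24.475008 / 1.771561 = 13.8155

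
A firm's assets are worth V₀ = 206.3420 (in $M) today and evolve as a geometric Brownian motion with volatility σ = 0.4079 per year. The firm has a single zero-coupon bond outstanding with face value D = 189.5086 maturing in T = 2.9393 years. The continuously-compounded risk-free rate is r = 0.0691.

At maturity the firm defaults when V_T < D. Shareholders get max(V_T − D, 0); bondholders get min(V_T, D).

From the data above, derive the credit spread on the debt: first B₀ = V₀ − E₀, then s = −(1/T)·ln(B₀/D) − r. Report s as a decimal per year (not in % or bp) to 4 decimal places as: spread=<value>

spread=0.0665

Apply the equity-as-call identities (strike 189.5086, horizon 2.9393 years):
d₁ = [ln(V₀/D) + (r + σ²/2)T] / (σ√T)
   = [ln(206.3420/189.5086) + (0.0691 + 0.5·0.4079²)·2.9393] / (0.4079·√2.9393)
   = [0.085101 + 0.447630] / 0.699320 = 0.761784
d₂ = d₁ − σ√T = 0.761784 − 0.699320 = 0.062464
N(d₁) = 0.776905,  N(d₂) = 0.524903,  e^(−rT) = 0.816192
E₀ = V₀·N(d₁) − D·e^(−rT)·N(d₂)
   = 206.3420·0.776905 − 189.5086·0.816192·0.524903 = 79.118576
B₀ = V₀ − E₀ = 206.3420 − 79.118576 = 127.223424
spread = −(1/T)·ln(B₀/D) − r = −(1/2.9393)·ln(127.223424/189.5086) − 0.0691 = 0.06647297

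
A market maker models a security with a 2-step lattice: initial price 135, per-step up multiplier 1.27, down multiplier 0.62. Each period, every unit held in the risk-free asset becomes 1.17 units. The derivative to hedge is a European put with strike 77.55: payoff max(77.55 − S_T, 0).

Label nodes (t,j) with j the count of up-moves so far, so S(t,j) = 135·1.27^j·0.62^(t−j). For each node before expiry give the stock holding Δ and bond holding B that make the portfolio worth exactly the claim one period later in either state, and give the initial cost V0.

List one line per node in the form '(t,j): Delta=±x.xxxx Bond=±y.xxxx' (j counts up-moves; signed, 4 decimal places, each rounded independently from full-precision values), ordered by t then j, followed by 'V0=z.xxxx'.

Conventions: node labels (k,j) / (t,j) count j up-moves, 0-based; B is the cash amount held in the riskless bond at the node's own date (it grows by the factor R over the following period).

Risk-neutral probability p* = (R−d)/(u−d) = (1.17−0.62)/(1.27−0.62) = 0.8462.
At maturity the claim pays: V(2,0)=25.6560, V(2,1)=0.0000, V(2,2)=0.0000
(1,0): S=83.7000. Δ = (V_up−V_dn)/(S_up−S_dn) = (0.0000−25.6560)/(106.2990−51.8940) = -0.4716. V = [p*·0.0000 + (1−p*)·25.6560]/1.17 = 3.3736. B = V − Δ·S = 42.8443.
(1,1): S=171.4500. Δ = (V_up−V_dn)/(S_up−S_dn) = (0.0000−0.0000)/(217.7415−106.2990) = 0.0000. V = [p*·0.0000 + (1−p*)·0.0000]/1.17 = 0.0000. B = V − Δ·S = 0.0000.
(0,0): S=135.0000. Δ = (V_up−V_dn)/(S_up−S_dn) = (0.0000−3.3736)/(171.4500−83.7000) = -0.0384. V = [p*·0.0000 + (1−p*)·3.3736]/1.17 = 0.4436. B = V − Δ·S = 5.6337.
As a check, the time-0 holding Δ(0,0)·S0 + B(0,0) comes to 0.4436 — exactly V0.

(0,0): Delta=-0.0384 Bond=5.6337
(1,0): Delta=-0.4716 Bond=42.8443
(1,1): Delta=0.0000 Bond=0.0000
V0=0.4436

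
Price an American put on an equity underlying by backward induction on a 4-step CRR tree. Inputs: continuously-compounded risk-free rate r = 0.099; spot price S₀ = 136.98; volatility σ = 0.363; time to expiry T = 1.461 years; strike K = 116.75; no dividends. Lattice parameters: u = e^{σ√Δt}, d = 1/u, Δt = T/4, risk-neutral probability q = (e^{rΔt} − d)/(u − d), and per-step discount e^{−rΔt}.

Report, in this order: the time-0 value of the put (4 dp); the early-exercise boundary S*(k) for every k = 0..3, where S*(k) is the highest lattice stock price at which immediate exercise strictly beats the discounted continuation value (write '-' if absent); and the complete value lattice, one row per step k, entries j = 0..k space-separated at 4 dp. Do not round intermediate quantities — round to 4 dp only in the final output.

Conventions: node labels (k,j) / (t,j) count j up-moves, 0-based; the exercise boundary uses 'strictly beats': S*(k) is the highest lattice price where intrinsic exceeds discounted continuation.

Δt=0.36525, u=1.24531, d=0.80301, q=0.52862, disc=e^(-rΔt)=0.96449
k=4 terminal: V=max(K-S,0) → 59.7925 28.4209 0.0000 0.0000 0.0000
k=3: j=0 S=70.9296 intr=45.8204 cont=41.6742 V=45.8204[EX]; j=1 S=109.9969 intr=6.7531 cont=12.9211 V=12.9211[hold]; j=2 S=170.5822 intr=0.0000 cont=0.0000 V=0.0000[hold]; j=3 S=264.5372 intr=0.0000 cont=0.0000 V=0.0000[hold]  S*(3)=70.9296
k=2: j=0 S=88.3291 intr=28.4209 cont=27.4194 V=28.4209[EX]; j=1 S=136.9800 intr=0.0000 cont=5.8744 V=5.8744[hold]; j=2 S=212.4273 intr=0.0000 cont=0.0000 V=0.0000[hold]  S*(2)=88.3291
k=1: j=0 S=109.9969 intr=6.7531 cont=15.9162 V=15.9162[hold]; j=1 S=170.5822 intr=0.0000 cont=2.6707 V=2.6707[hold]  S*(1)=-
k=0: j=0 S=136.9800 intr=0.0000 cont=8.5977 V=8.5977[hold]  S*(0)=-

price = 8.5977
boundary = - - 88.3291 70.9296
tree:
8.5977
15.9162 2.6707
28.4209 5.8744 0.0000
45.8204 12.9211 0.0000 0.0000
59.7925 28.4209 0.0000 0.0000 0.0000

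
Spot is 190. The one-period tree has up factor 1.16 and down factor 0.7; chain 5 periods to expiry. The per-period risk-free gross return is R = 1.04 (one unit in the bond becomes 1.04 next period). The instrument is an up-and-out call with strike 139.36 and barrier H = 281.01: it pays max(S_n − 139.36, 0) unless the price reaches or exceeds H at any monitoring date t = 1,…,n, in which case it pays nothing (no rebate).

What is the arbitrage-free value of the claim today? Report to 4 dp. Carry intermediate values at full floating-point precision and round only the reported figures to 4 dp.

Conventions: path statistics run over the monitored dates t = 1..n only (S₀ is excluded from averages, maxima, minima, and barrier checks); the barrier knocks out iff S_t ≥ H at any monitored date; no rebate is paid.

price = 20.6890

With p* = (R−d)/(u−d) = 0.7391, sum probability × payoff across the paths and divide by R^5.
Enumerate all 2^5 = 32 price paths (U = up ×1.16, D = down ×0.7); each path with k up-moves has probability p*^k·(1−p*)^(5−k).
DDDDD: M=133.0000, payoff=0.0000, prob=0.001208
UDDDD: M=220.4000, payoff=0.0000, prob=0.003423
DUDDD: M=154.2800, payoff=0.0000, prob=0.003423
UUDDD: M=255.6640, payoff=0.0000, prob=0.009699
DDUDD: M=133.0000, payoff=0.0000, prob=0.003423
UDUDD: M=220.4000, payoff=0.0000, prob=0.009699
DUUDD: M=178.9648, payoff=0.0000, prob=0.009699
UUUDD: M=296.5702, payoff=0.0000, prob=0.027480
DDDUD: M=133.0000, payoff=0.0000, prob=0.003423
UDDUD: M=220.4000, payoff=0.0000, prob=0.009699
DUDUD: M=154.2800, payoff=0.0000, prob=0.009699
UUDUD: M=255.6640, payoff=5.9594, prob=0.027480
DDUUD: M=133.0000, payoff=0.0000, prob=0.009699
UDUUD: M=220.4000, payoff=5.9594, prob=0.027480
DUUUD: M=207.5992, payoff=5.9594, prob=0.027480
UUUUD: M=344.0215, payoff=0.0000, prob=0.077859
DDDDU: M=133.0000, payoff=0.0000, prob=0.003423
UDDDU: M=220.4000, payoff=0.0000, prob=0.009699
DUDDU: M=154.2800, payoff=0.0000, prob=0.009699
UUDDU: M=255.6640, payoff=5.9594, prob=0.027480
DDUDU: M=133.0000, payoff=0.0000, prob=0.009699
UDUDU: M=220.4000, payoff=5.9594, prob=0.027480
DUUDU: M=178.9648, payoff=5.9594, prob=0.027480
UUUDU: M=296.5702, payoff=0.0000, prob=0.077859
DDDUU: M=133.0000, payoff=0.0000, prob=0.009699
UDDUU: M=220.4000, payoff=5.9594, prob=0.027480
DUDUU: M=154.2800, payoff=5.9594, prob=0.027480
UUDUU: M=255.6640, payoff=101.4550, prob=0.077859
DDUUU: M=145.3194, payoff=5.9594, prob=0.027480
UDUUU: M=240.8150, payoff=101.4550, prob=0.077859
DUUUU: M=240.8150, payoff=101.4550, prob=0.077859
UUUUU: M=399.0649, payoff=0.0000, prob=0.220600
Price = Σ prob·payoff / R^5 = 25.171365 / 1.216653 = 20.6890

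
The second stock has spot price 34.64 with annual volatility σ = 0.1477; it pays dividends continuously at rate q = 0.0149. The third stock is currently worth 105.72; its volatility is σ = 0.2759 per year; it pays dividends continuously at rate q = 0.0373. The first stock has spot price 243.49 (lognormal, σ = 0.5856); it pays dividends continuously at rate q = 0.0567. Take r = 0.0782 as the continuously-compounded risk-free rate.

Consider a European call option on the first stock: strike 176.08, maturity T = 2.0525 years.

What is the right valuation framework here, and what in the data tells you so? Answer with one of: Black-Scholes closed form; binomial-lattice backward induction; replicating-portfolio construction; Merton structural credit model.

Key observation: with the first stock following a GBM at constant σ and r, the European call struck at 176.08 prices in closed form — nothing here needs a stepwise model or a balance sheet.

framework: Black-Scholes closed form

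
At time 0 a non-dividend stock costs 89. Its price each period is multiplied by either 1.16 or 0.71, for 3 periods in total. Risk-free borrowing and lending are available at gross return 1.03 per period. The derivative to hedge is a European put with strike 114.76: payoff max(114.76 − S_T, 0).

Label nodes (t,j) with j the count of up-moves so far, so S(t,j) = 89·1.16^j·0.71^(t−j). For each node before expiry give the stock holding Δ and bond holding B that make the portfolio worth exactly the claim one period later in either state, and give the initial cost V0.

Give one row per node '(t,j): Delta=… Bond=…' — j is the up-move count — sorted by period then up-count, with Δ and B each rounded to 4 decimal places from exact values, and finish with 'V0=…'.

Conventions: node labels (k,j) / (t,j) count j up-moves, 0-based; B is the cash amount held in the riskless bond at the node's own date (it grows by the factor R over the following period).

Risk-neutral probability p* = (R−d)/(u−d) = (1.03−0.71)/(1.16−0.71) = 0.7111.
Expiry values: V(3,0)=82.9059, V(3,1)=62.7167, V(3,2)=29.7315, V(3,3)=0.0000
(2,0): S=44.8649. Δ = (V_up−V_dn)/(S_up−S_dn) = (62.7167−82.9059)/(52.0433−31.8541) = -1.0000. V = [p*·62.7167 + (1−p*)·82.9059]/1.03 = 66.5526. B = V − Δ·S = 111.4175.
(2,1): S=73.3004. Δ = (V_up−V_dn)/(S_up−S_dn) = (29.7315−62.7167)/(85.0285−52.0433) = -1.0000. V = [p*·29.7315 + (1−p*)·62.7167]/1.03 = 38.1171. B = V − Δ·S = 111.4175.
(2,2): S=119.7584. Δ = (V_up−V_dn)/(S_up−S_dn) = (0.0000−29.7315)/(138.9197−85.0285) = -0.5517. V = [p*·0.0000 + (1−p*)·29.7315]/1.03 = 8.3389. B = V − Δ·S = 74.4090.
(1,0): S=63.1900. Δ = (V_up−V_dn)/(S_up−S_dn) = (38.1171−66.5526)/(73.3004−44.8649) = -1.0000. V = [p*·38.1171 + (1−p*)·66.5526]/1.03 = 44.9823. B = V − Δ·S = 108.1723.
(1,1): S=103.2400. Δ = (V_up−V_dn)/(S_up−S_dn) = (8.3389−38.1171)/(119.7584−73.3004) = -0.6410. V = [p*·8.3389 + (1−p*)·38.1171]/1.03 = 16.4481. B = V − Δ·S = 82.6217.
(0,0): S=89.0000. Δ = (V_up−V_dn)/(S_up−S_dn) = (16.4481−44.9823)/(103.2400−63.1900) = -0.7125. V = [p*·16.4481 + (1−p*)·44.9823]/1.03 = 23.9721. B = V − Δ·S = 87.3815.
Check: Δ(0,0)·S0 + B(0,0) = 23.9721 = V0.

(0,0): Delta=-0.7125 Bond=87.3815
(1,0): Delta=-1.0000 Bond=108.1723
(1,1): Delta=-0.6410 Bond=82.6217
(2,0): Delta=-1.0000 Bond=111.4175
(2,1): Delta=-1.0000 Bond=111.4175
(2,2): Delta=-0.5517 Bond=74.4090
V0=23.9721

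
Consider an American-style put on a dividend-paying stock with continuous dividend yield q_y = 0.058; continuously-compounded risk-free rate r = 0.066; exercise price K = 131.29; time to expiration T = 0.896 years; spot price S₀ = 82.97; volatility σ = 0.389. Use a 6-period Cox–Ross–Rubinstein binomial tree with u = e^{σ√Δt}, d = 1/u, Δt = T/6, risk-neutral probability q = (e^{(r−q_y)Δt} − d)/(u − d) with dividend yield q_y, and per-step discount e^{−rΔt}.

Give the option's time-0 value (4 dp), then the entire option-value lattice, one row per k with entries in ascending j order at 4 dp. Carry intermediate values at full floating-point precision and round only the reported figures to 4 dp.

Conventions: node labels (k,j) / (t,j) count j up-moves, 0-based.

Δt=0.14933  u=1.16221  d=0.86043  q=0.46645  discount=0.99019
step 6 (expiry): payoffs max(K−S,0) = 97.6224 85.8141 69.8641 48.3200 19.2196 0.0000 0.0000
k=5: (k=5,j=0): S=39.1288, K−S=92.1612, hold=91.2110 ⇒ V=92.1612 exercise | (k=5,j=1): S=52.8526, K−S=78.4374, hold=77.6055 ⇒ V=78.4374 exercise | (k=5,j=2): S=71.3898, K−S=59.9002, hold=59.2282 ⇒ V=59.9002 exercise | (k=5,j=3): S=96.4286, K−S=34.8614, hold=34.4053 ⇒ V=34.8614 exercise | (k=5,j=4): S=130.2494, K−S=1.0406, hold=10.1541 ⇒ V=10.1541 continue | (k=5,j=5): S=175.9322, K−S=0.0000, hold=0.0000 ⇒ V=0.0000 continue
k=4: (k=4,j=0): S=45.4759, K−S=85.8141, hold=84.9186 ⇒ V=85.8141 exercise | (k=4,j=1): S=61.4259, K−S=69.8641, hold=69.1062 ⇒ V=69.8641 exercise | (k=4,j=2): S=82.9700, K−S=48.3200, hold=47.7479 ⇒ V=48.3200 exercise | (k=4,j=3): S=112.0704, K−S=19.2196, hold=23.1078 ⇒ V=23.1078 continue | (k=4,j=4): S=151.3772, K−S=0.0000, hold=5.3646 ⇒ V=5.3646 continue
k=3: (k=3,j=0): S=52.8526, K−S=78.4374, hold=77.6055 ⇒ V=78.4374 exercise | (k=3,j=1): S=71.3898, K−S=59.9002, hold=59.2282 ⇒ V=59.9002 exercise | (k=3,j=2): S=96.4286, K−S=34.8614, hold=36.2012 ⇒ V=36.2012 continue | (k=3,j=3): S=130.2494, K−S=1.0406, hold=14.6860 ⇒ V=14.6860 continue
k=2: (k=2,j=0): S=61.4259, K−S=69.8641, hold=69.1062 ⇒ V=69.8641 exercise | (k=2,j=1): S=82.9700, K−S=48.3200, hold=48.3667 ⇒ V=48.3667 continue | (k=2,j=2): S=112.0704, K−S=19.2196, hold=25.9088 ⇒ V=25.9088 continue
k=1: (k=1,j=0): S=71.3898, K−S=59.9002, hold=59.2498 ⇒ V=59.9002 exercise | (k=1,j=1): S=96.4286, K−S=34.8614, hold=37.5196 ⇒ V=37.5196 continue
k=0: (k=0,j=0): S=82.9700, K−S=48.3200, hold=48.9756 ⇒ V=48.9756 continue

price = 48.9756
tree:
48.9756
59.9002 37.5196
69.8641 48.3667 25.9088
78.4374 59.9002 36.2012 14.6860
85.8141 69.8641 48.3200 23.1078 5.3646
92.1612 78.4374 59.9002 34.8614 10.1541 0.0000
97.6224 85.8141 69.8641 48.3200 19.2196 0.0000 0.0000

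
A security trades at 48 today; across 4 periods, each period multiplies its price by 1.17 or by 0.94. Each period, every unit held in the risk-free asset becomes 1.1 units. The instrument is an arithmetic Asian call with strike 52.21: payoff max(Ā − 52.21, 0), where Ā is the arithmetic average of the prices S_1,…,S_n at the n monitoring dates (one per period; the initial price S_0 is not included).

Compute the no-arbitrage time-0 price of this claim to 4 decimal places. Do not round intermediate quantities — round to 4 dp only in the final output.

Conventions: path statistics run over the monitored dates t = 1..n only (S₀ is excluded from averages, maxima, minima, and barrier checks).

price = 6.6372

Under the martingale measure an up-move has probability p* = 0.6957; value the claim as the probability-weighted average of per-path payoffs, discounted 4 periods at R = 1.1.
Enumerate all 2^4 = 16 price paths (U = up ×1.17, D = down ×0.94); each path with k up-moves has probability p*^k·(1−p*)^(4−k).
DDDD: Ā=41.2192, payoff=0.0000, prob=0.008580
UDDD: Ā=51.3047, payoff=0.0000, prob=0.019611
DUDD: Ā=48.5447, payoff=0.0000, prob=0.019611
UUDD: Ā=60.4227, payoff=8.2127, prob=0.044825
DDUD: Ā=45.9503, payoff=0.0000, prob=0.019611
UDUD: Ā=57.1935, payoff=4.9835, prob=0.044825
DUUD: Ā=54.4335, payoff=2.2235, prob=0.044825
UUUD: Ā=67.7524, payoff=15.5424, prob=0.102458
DDDU: Ā=43.5116, payoff=0.0000, prob=0.019611
UDDU: Ā=54.1581, payoff=1.9481, prob=0.044825
DUDU: Ā=51.3981, payoff=0.0000, prob=0.044825
UUDU: Ā=63.9742, payoff=11.7642, prob=0.102458
DDUU: Ā=48.8037, payoff=0.0000, prob=0.044825
UDUU: Ā=60.7450, payoff=8.5350, prob=0.102458
DUUU: Ā=57.9850, payoff=5.7750, prob=0.102458
UUUU: Ā=72.1728, payoff=19.9628, prob=0.234190
Price = Σ prob·payoff / R^4 = 9.717563 / 1.464100 = 6.6372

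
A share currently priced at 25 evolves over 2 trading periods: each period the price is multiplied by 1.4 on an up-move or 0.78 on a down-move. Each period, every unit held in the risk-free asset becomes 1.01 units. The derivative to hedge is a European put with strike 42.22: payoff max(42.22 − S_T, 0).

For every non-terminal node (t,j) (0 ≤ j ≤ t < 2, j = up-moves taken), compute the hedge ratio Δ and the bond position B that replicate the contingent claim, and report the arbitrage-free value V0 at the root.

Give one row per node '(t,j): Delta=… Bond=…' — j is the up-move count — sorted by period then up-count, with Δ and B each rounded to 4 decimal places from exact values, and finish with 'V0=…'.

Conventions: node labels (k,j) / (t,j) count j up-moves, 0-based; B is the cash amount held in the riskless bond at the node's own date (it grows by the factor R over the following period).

No-arbitrage ⇒ martingale measure with p* = (R−d)/(u−d) = 0.3710.
Payoffs at expiry: V(2,0)=27.0100, V(2,1)=14.9200, V(2,2)=0.0000
Node (1,0) S=19.5000: V=(p*·14.9200+(1−p*)·27.0100)/1.01=22.3020; Δ=(14.9200−27.0100)/(27.3000−15.2100)=-1.0000; B=V−Δ·S=41.8020
Node (1,1) S=35.0000: V=(p*·0.0000+(1−p*)·14.9200)/1.01=9.2922; Δ=(0.0000−14.9200)/(49.0000−27.3000)=-0.6876; B=V−Δ·S=33.3568
Node (0,0) S=25.0000: V=(p*·9.2922+(1−p*)·22.3020)/1.01=17.3028; Δ=(9.2922−22.3020)/(35.0000−19.5000)=-0.8393; B=V−Δ·S=38.2862
Sanity check at the root: Δ(0,0)·S0 + B(0,0) reproduces V0 = 17.3028.

(0,0): Delta=-0.8393 Bond=38.2862
(1,0): Delta=-1.0000 Bond=41.8020
(1,1): Delta=-0.6876 Bond=33.3568
V0=17.3028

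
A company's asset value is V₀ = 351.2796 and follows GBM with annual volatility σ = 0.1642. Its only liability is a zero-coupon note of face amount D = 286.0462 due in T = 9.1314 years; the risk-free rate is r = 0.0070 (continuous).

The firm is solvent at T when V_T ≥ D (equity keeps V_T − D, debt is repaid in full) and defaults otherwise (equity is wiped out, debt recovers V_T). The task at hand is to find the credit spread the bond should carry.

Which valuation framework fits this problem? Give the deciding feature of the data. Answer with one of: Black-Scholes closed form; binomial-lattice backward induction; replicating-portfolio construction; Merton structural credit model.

Key observation: a levered firm with one bullet debt due at 9.1314 years is the canonical structural-credit setup: equity is a call on the firm's assets struck at the face value.

framework: Merton structural credit model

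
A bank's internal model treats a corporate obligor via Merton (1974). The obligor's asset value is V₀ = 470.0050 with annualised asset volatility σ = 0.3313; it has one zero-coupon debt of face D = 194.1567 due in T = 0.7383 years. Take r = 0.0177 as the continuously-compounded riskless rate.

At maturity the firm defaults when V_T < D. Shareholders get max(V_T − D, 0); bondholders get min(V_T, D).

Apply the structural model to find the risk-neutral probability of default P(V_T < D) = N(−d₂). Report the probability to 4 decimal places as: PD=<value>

PD=0.0013

Equity is a call on the firm's assets struck at D = 194.1567:
d₁ = [ln(V₀/D) + (r + σ²/2)T] / (σ√T)
   = [ln(470.0050/194.1567) + (0.0177 + 0.5·0.3313²)·0.7383] / (0.3313·√0.7383)
   = [0.884078 + 0.053586] / 0.284667 = 3.293890
d₂ = d₁ − σ√T = 3.293890 − 0.284667 = 3.009223
risk-neutral PD = N(−d₂) = N(-3.009223) = 0.001310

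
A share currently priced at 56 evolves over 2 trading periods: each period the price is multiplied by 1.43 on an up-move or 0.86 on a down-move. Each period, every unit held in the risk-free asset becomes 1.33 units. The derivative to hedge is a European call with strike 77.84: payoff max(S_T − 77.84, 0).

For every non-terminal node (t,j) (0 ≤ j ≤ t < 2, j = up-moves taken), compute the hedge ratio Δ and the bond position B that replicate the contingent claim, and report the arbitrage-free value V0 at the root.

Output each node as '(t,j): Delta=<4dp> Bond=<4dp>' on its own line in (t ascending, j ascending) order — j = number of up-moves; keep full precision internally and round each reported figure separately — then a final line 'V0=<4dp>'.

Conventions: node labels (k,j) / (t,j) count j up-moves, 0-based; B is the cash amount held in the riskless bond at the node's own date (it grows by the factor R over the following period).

Arbitrage-free pricing uses the up-move probability p* = (R−d)/(u−d) = 0.8246, discounting each step at R = 1.33.
Expiry values: V(2,0)=0.0000, V(2,1)=0.0000, V(2,2)=36.6744
Node (1,0) S=48.1600: V=(p*·0.0000+(1−p*)·0.0000)/1.33=0.0000; Δ=(0.0000−0.0000)/(68.8688−41.4176)=0.0000; B=V−Δ·S=0.0000
Node (1,1) S=80.0800: V=(p*·36.6744+(1−p*)·0.0000)/1.33=22.7371; Δ=(36.6744−0.0000)/(114.5144−68.8688)=0.8035; B=V−Δ·S=-41.6040
Node (0,0) S=56.0000: V=(p*·22.7371+(1−p*)·0.0000)/1.33=14.0963; Δ=(22.7371−0.0000)/(80.0800−48.1600)=0.7123; B=V−Δ·S=-25.7933
Check: Δ(0,0)·S0 + B(0,0) = 14.0963 = V0.

(0,0): Delta=0.7123 Bond=-25.7933
(1,0): Delta=0.0000 Bond=0.0000
(1,1): Delta=0.8035 Bond=-41.6040
V0=14.0963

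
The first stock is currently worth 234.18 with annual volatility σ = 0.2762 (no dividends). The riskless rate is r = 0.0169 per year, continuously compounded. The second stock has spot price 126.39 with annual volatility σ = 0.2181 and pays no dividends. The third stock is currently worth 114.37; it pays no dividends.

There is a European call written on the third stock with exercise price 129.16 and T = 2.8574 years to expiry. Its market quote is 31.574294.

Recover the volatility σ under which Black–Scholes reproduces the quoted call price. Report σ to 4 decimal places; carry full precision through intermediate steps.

At σ = 0.4580 the Black–Scholes value reproduces the quote:
σ√T = 0.458·√2.8574 = 0.774196
d₁ = (ln(S/K) + (r+σ²/2)T) / (σ√T) = (ln(114.37/129.16) + (0.0169+0.458²/2)·2.8574) / 0.774196 = (-0.121613 + 0.347980) / 0.774196 = 0.292389
d₂ = d₁ − σ√T = 0.292389 − 0.774196 = -0.481807
e^{−rT} = 0.952857
N(d₁) = 0.615006,  N(d₂) = 0.314972
V = S·N(d₁) − K·e^{−rT}·N(d₂) = 70.338184 − 38.763891 = 31.574294 (matching the quote); vega is positive throughout, so no other σ reproduces this price

sigma = 0.4580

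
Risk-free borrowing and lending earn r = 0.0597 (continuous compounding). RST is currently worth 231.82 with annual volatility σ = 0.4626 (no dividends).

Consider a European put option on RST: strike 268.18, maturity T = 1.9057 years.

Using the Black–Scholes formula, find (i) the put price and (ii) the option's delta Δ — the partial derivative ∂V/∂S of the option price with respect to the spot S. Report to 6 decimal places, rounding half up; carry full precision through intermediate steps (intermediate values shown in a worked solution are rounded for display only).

σ√T = 0.4626·√1.9057 = 0.638606
d₁ = (ln(S/K) + (r+σ²/2)T) / (σ√T) = (ln(231.82/268.18) + (0.0597+0.4626²/2)·1.9057) / 0.638606 = (-0.145697 + 0.317679) / 0.638606 = 0.269308
d₂ = d₁ − σ√T = 0.269308 − 0.638606 = -0.369298
e^{−rT} = 0.892463
N(−d₁) = 0.393846,  N(−d₂) = 0.644047
Put price V = K·e^{−rT}·N(−d₂) − S·N(−d₁) = 154.146678 − 91.301437 = 62.845242
Δ = −N(−d₁) = -0.393846

price = 62.845242
Δ = -0.393846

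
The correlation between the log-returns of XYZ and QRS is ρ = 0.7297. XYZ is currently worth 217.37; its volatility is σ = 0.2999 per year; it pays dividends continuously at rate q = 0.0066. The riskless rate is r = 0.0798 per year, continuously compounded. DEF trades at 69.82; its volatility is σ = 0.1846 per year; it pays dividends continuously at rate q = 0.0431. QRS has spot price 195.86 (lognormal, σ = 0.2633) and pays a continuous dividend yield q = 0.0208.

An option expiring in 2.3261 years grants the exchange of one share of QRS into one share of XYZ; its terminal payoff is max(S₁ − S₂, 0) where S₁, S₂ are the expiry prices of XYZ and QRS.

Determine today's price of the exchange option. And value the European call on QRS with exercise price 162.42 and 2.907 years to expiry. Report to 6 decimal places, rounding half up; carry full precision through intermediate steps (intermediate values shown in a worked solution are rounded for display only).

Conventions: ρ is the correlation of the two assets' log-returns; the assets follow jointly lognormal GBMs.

σ_eff = √(σ₁² + σ₂² − 2ρσ₁σ₂) = √(0.2999² + 0.2633² − 2·0.7297·0.2999·0.2633) = 0.209827
d₁ = (ln(S₁/S₂) + (q₂ − q₁ + σ_eff²/2)T) / (σ_eff√T) = (ln(217.37/195.86) + (0.0208 − 0.0066 + 0.022014)·2.3261) / 0.320019 = 0.588833
d₂ = d₁ − σ_eff√T = 0.588833 − 0.320019 = 0.268814
N(d₁) = 0.722013,  N(d₂) = 0.605964
V = S₁·e^{−q₁T}·N(d₁) − S₂·e^{−q₂T}·N(d₂) = 154.552973 − 113.078454 = 41.474519
[vanilla: QRS call K=162.42]
σ√T = 0.2633·√2.907 = 0.448925
d₁ = (ln(S/K) + (r−q+σ²/2)T) / (σ√T) = (ln(195.86/162.42) + (0.0798−0.0208+0.2633²/2)·2.907) / 0.448925 = (0.187215 + 0.272280) / 0.448925 = 1.023544
d₂ = d₁ − σ√T = 1.023544 − 0.448925 = 0.574620
e^{−rT} = 0.792963
e^{−qT} = 0.941326
N(d₁) = 0.846975,  N(d₂) = 0.717226
price = S·e^{−qT}·N(d₁) − K·e^{−rT}·N(d₂) = 156.155153 − 92.373702 = 63.781450

exchange price = 41.474519
price(QRS call K=162.42) = 63.781450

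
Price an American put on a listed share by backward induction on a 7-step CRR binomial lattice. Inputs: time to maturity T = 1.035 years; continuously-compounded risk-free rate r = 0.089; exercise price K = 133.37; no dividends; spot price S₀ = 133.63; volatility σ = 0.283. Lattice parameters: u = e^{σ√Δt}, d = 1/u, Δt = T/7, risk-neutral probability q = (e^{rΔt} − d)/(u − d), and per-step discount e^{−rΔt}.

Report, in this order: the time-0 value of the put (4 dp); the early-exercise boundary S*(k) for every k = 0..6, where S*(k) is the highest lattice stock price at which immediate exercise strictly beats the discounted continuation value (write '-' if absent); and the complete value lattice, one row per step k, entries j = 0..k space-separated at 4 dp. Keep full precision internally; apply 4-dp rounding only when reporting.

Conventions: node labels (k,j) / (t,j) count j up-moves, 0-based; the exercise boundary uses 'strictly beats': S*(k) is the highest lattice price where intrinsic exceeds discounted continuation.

price = 10.9939
boundary = - - 107.4940 96.4106 107.4940 96.4106 107.4940
tree:
10.9939
17.1619 5.8749
25.8760 9.9702 2.4407
36.9594 16.3879 4.6075 0.6071
46.9001 25.8760 8.5004 1.3187 0.0000
55.8159 36.9594 15.1886 2.8647 0.0000 0.0000
63.8123 46.9001 25.8760 6.2230 0.0000 0.0000 0.0000
70.9843 55.8159 36.9594 13.5183 0.0000 0.0000 0.0000 0.0000

Δt=0.14786  u=1.11496  d=0.89689  q=0.53357  discount=0.98693
step 7 (expiry): payoffs max(K−S,0) = 70.9843 55.8159 36.9594 13.5183 0.0000 0.0000 0.0000 0.0000
step 6: (k=6,j=0): S=69.5577, K−S=63.8123, hold=62.0688 ⇒ V=63.8123 exercise | (k=6,j=1): S=86.4699, K−S=46.9001, hold=45.1566 ⇒ V=46.9001 exercise | (k=6,j=2): S=107.4940, K−S=25.8760, hold=24.1324 ⇒ V=25.8760 exercise | (k=6,j=3): S=133.6300, K−S=0.0000, hold=6.2230 ⇒ V=6.2230 continue | (k=6,j=4): S=166.1206, K−S=0.0000, hold=0.0000 ⇒ V=0.0000 continue | (k=6,j=5): S=206.5110, K−S=0.0000, hold=0.0000 ⇒ V=0.0000 continue | (k=6,j=6): S=256.7218, K−S=0.0000, hold=0.0000 ⇒ V=0.0000 continue  boundary S*=107.4940
step 5: (k=5,j=0): S=77.5541, K−S=55.8159, hold=54.0723 ⇒ V=55.8159 exercise | (k=5,j=1): S=96.4106, K−S=36.9594, hold=35.2159 ⇒ V=36.9594 exercise | (k=5,j=2): S=119.8517, K−S=13.5183, hold=15.1886 ⇒ V=15.1886 continue | (k=5,j=3): S=148.9923, K−S=0.0000, hold=2.8647 ⇒ V=2.8647 continue | (k=5,j=4): S=185.2181, K−S=0.0000, hold=0.0000 ⇒ V=0.0000 continue | (k=5,j=5): S=230.2518, K−S=0.0000, hold=0.0000 ⇒ V=0.0000 continue  boundary S*=96.4106
step 4: (k=4,j=0): S=86.4699, K−S=46.9001, hold=45.1566 ⇒ V=46.9001 exercise | (k=4,j=1): S=107.4940, K−S=25.8760, hold=25.0120 ⇒ V=25.8760 exercise | (k=4,j=2): S=133.6300, K−S=0.0000, hold=8.5004 ⇒ V=8.5004 continue | (k=4,j=3): S=166.1206, K−S=0.0000, hold=1.3187 ⇒ V=1.3187 continue | (k=4,j=4): S=206.5110, K−S=0.0000, hold=0.0000 ⇒ V=0.0000 continue  boundary S*=107.4940
step 3: (k=3,j=0): S=96.4106, K−S=36.9594, hold=35.2159 ⇒ V=36.9594 exercise | (k=3,j=1): S=119.8517, K−S=13.5183, hold=16.3879 ⇒ V=16.3879 continue | (k=3,j=2): S=148.9923, K−S=0.0000, hold=4.6075 ⇒ V=4.6075 continue | (k=3,j=3): S=185.2181, K−S=0.0000, hold=0.6071 ⇒ V=0.6071 continue  boundary S*=96.4106
step 2: (k=2,j=0): S=107.4940, K−S=25.8760, hold=25.6435 ⇒ V=25.8760 exercise | (k=2,j=1): S=133.6300, K−S=0.0000, hold=9.9702 ⇒ V=9.9702 continue | (k=2,j=2): S=166.1206, K−S=0.0000, hold=2.4407 ⇒ V=2.4407 continue  boundary S*=107.4940
step 1: (k=1,j=0): S=119.8517, K−S=13.5183, hold=17.1619 ⇒ V=17.1619 continue | (k=1,j=1): S=148.9923, K−S=0.0000, hold=5.8749 ⇒ V=5.8749 continue  boundary S*=-
step 0: (k=0,j=0): S=133.6300, K−S=0.0000, hold=10.9939 ⇒ V=10.9939 continue  boundary S*=-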